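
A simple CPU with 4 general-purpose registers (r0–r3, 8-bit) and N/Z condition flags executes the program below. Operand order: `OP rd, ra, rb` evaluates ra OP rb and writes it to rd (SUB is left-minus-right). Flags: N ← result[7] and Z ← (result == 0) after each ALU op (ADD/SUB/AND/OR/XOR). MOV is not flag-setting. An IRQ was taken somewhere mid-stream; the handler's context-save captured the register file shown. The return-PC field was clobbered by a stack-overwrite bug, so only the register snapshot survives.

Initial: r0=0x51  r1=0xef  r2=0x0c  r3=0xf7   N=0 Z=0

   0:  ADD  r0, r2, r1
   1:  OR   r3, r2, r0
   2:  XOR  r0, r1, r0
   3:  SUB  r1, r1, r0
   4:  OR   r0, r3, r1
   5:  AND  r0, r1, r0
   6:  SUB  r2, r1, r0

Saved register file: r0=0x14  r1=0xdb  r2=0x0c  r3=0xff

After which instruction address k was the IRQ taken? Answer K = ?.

after  0: r0=0xfb r1=0xef r2=0x0c r3=0xf7  N=1 Z=0
after  1: r0=0xfb r1=0xef r2=0x0c r3=0xff  N=1 Z=0
after  2: r0=0x14 r1=0xef r2=0x0c r3=0xff  N=0 Z=0
after  3: r0=0x14 r1=0xdb r2=0x0c r3=0xff  N=1 Z=0
-- IRQ taken; context saved, return-PC = 4 --

K = 3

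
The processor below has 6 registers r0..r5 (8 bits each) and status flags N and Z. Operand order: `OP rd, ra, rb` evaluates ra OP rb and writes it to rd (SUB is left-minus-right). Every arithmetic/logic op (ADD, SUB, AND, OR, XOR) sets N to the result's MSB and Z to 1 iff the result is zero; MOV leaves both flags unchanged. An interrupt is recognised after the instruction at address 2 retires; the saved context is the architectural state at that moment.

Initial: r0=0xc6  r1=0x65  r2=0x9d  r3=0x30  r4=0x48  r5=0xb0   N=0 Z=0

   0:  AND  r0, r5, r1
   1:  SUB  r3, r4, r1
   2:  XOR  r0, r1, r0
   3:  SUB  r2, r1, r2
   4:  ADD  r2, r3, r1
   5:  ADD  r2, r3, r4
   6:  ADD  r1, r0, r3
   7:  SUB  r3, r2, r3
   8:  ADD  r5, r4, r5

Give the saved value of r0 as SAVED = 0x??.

SAVED = 0x45

after  0: r0=0x20 r1=0x65 r2=0x9d r3=0x30 r4=0x48 r5=0xb0  N=0 Z=0
after  1: r0=0x20 r1=0x65 r2=0x9d r3=0xe3 r4=0x48 r5=0xb0  N=1 Z=0
after  2: r0=0x45 r1=0x65 r2=0x9d r3=0xe3 r4=0x48 r5=0xb0  N=0 Z=0
-- IRQ taken; context saved, return-PC = 3 --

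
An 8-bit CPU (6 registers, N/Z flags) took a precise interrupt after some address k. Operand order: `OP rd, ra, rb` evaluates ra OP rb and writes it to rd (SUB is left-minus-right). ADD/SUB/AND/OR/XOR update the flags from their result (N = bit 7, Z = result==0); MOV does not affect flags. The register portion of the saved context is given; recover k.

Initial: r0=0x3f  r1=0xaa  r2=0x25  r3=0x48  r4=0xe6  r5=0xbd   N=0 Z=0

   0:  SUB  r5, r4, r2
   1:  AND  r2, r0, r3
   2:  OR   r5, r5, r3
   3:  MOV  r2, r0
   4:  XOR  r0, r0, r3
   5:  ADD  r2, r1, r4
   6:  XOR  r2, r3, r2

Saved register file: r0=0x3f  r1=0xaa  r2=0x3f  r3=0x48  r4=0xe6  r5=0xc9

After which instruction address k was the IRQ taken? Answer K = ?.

after  0: r0=0x3f r1=0xaa r2=0x25 r3=0x48 r4=0xe6 r5=0xc1  N=1 Z=0
after  1: r0=0x3f r1=0xaa r2=0x08 r3=0x48 r4=0xe6 r5=0xc1  N=0 Z=0
after  2: r0=0x3f r1=0xaa r2=0x08 r3=0x48 r4=0xe6 r5=0xc9  N=1 Z=0
after  3: r0=0x3f r1=0xaa r2=0x3f r3=0x48 r4=0xe6 r5=0xc9  N=1 Z=0
-- IRQ taken; context saved, return-PC = 4 --

K = 3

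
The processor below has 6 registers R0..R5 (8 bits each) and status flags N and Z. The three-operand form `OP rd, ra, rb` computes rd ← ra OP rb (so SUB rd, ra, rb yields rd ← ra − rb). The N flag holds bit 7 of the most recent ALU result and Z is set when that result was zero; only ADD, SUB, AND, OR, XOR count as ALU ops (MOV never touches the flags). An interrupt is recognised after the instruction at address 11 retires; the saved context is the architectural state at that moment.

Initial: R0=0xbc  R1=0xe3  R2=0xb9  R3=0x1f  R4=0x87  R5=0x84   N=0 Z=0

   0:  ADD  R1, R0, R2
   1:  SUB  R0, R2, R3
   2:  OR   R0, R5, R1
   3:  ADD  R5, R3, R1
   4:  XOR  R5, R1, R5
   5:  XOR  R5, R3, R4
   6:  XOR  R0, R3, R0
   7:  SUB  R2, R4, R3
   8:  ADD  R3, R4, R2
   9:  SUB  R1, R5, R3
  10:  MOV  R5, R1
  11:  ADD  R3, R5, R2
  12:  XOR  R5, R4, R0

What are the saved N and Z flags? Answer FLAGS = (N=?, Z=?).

FLAGS = (N=0, Z=0)

after  0: R0=0xbc R1=0x75 R2=0xb9 R3=0x1f R4=0x87 R5=0x84  N=0 Z=0
after  1: R0=0x9a R1=0x75 R2=0xb9 R3=0x1f R4=0x87 R5=0x84  N=1 Z=0
after  2: R0=0xf5 R1=0x75 R2=0xb9 R3=0x1f R4=0x87 R5=0x84  N=1 Z=0
after  3: R0=0xf5 R1=0x75 R2=0xb9 R3=0x1f R4=0x87 R5=0x94  N=1 Z=0
after  4: R0=0xf5 R1=0x75 R2=0xb9 R3=0x1f R4=0x87 R5=0xe1  N=1 Z=0
after  5: R0=0xf5 R1=0x75 R2=0xb9 R3=0x1f R4=0x87 R5=0x98  N=1 Z=0
after  6: R0=0xea R1=0x75 R2=0xb9 R3=0x1f R4=0x87 R5=0x98  N=1 Z=0
after  7: R0=0xea R1=0x75 R2=0x68 R3=0x1f R4=0x87 R5=0x98  N=0 Z=0
after  8: R0=0xea R1=0x75 R2=0x68 R3=0xef R4=0x87 R5=0x98  N=1 Z=0
after  9: R0=0xea R1=0xa9 R2=0x68 R3=0xef R4=0x87 R5=0x98  N=1 Z=0
after 10: R0=0xea R1=0xa9 R2=0x68 R3=0xef R4=0x87 R5=0xa9  N=1 Z=0
after 11: R0=0xea R1=0xa9 R2=0x68 R3=0x11 R4=0x87 R5=0xa9  N=0 Z=0
-- IRQ taken; context saved, return-PC = 12 --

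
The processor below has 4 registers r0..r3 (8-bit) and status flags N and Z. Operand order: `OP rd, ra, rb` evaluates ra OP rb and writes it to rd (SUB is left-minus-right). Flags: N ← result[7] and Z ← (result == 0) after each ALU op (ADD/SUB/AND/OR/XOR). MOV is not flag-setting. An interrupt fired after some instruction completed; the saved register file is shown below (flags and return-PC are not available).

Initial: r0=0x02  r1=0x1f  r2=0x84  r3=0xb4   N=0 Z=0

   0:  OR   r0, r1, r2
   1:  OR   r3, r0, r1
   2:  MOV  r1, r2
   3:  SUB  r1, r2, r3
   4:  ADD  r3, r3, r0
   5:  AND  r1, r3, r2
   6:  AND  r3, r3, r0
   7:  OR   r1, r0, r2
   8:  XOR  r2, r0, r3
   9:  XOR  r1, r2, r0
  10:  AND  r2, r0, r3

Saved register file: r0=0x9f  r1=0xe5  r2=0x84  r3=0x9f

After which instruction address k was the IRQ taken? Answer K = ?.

after  0: r0=0x9f r1=0x1f r2=0x84 r3=0xb4  N=1 Z=0
after  1: r0=0x9f r1=0x1f r2=0x84 r3=0x9f  N=1 Z=0
after  2: r0=0x9f r1=0x84 r2=0x84 r3=0x9f  N=1 Z=0
after  3: r0=0x9f r1=0xe5 r2=0x84 r3=0x9f  N=1 Z=0
-- IRQ taken; context saved, return-PC = 4 --

K = 3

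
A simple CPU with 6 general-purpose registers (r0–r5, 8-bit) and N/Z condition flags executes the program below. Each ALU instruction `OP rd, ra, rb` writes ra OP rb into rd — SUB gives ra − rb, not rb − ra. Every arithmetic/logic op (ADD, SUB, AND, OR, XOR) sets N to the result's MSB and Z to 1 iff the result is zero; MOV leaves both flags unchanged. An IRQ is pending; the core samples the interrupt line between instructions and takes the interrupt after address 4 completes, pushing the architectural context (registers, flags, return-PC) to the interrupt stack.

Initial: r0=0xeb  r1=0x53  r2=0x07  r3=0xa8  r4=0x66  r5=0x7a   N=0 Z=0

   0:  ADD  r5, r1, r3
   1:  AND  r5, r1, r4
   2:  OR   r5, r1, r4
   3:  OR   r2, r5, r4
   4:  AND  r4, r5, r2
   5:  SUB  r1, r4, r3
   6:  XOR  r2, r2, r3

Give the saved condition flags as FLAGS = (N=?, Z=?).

after  0: r0=0xeb r1=0x53 r2=0x07 r3=0xa8 r4=0x66 r5=0xfb  N=1 Z=0
after  1: r0=0xeb r1=0x53 r2=0x07 r3=0xa8 r4=0x66 r5=0x42  N=0 Z=0
after  2: r0=0xeb r1=0x53 r2=0x07 r3=0xa8 r4=0x66 r5=0x77  N=0 Z=0
after  3: r0=0xeb r1=0x53 r2=0x77 r3=0xa8 r4=0x66 r5=0x77  N=0 Z=0
after  4: r0=0xeb r1=0x53 r2=0x77 r3=0xa8 r4=0x77 r5=0x77  N=0 Z=0
-- IRQ taken; context saved, return-PC = 5 --

FLAGS = (N=0, Z=0)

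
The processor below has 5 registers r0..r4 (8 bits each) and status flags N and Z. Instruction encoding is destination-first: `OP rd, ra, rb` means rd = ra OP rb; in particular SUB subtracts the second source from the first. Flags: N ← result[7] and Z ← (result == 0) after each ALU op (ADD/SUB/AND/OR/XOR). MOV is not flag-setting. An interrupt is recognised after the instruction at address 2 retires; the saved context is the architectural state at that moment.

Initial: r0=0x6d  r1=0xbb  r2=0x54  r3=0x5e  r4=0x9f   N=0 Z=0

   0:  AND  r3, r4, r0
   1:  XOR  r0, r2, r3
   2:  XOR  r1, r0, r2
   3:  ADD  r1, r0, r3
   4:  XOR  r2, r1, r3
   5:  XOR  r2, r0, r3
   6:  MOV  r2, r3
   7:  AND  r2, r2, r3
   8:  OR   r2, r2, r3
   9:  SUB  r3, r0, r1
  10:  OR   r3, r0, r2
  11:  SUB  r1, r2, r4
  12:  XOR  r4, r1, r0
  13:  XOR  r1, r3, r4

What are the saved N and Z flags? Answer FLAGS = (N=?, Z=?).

FLAGS = (N=0, Z=0)

after  0: r0=0x6d r1=0xbb r2=0x54 r3=0x0d r4=0x9f  N=0 Z=0
after  1: r0=0x59 r1=0xbb r2=0x54 r3=0x0d r4=0x9f  N=0 Z=0
after  2: r0=0x59 r1=0x0d r2=0x54 r3=0x0d r4=0x9f  N=0 Z=0
-- IRQ taken; context saved, return-PC = 3 --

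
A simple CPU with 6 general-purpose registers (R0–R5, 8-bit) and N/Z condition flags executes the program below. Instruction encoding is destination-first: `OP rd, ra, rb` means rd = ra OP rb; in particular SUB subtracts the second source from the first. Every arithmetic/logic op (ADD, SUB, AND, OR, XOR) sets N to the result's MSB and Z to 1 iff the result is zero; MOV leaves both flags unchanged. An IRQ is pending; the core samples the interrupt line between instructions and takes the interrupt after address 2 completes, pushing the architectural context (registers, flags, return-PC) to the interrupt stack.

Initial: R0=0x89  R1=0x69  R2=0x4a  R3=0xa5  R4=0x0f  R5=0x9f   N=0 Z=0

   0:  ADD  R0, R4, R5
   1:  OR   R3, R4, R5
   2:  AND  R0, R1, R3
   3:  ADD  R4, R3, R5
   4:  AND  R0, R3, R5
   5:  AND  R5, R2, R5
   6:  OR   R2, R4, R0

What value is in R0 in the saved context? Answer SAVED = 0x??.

after  0: R0=0xae R1=0x69 R2=0x4a R3=0xa5 R4=0x0f R5=0x9f  N=1 Z=0
after  1: R0=0xae R1=0x69 R2=0x4a R3=0x9f R4=0x0f R5=0x9f  N=1 Z=0
after  2: R0=0x09 R1=0x69 R2=0x4a R3=0x9f R4=0x0f R5=0x9f  N=0 Z=0
-- IRQ taken; context saved, return-PC = 3 --

SAVED = 0x09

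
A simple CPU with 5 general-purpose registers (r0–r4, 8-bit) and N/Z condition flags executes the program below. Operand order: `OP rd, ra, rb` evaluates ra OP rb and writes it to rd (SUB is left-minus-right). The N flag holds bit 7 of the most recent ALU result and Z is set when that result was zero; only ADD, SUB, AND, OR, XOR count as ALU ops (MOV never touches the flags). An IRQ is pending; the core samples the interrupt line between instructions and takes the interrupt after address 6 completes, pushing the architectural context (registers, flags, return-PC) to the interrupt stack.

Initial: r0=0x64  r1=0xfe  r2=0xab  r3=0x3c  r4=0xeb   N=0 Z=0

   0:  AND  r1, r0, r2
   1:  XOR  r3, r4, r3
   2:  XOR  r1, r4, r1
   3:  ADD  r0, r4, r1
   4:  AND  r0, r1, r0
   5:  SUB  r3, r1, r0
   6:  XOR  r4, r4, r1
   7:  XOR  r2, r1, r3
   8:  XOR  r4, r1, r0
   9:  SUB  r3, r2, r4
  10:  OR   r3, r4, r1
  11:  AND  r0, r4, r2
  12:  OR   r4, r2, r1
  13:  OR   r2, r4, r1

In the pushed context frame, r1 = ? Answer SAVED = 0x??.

after  0: r0=0x64 r1=0x20 r2=0xab r3=0x3c r4=0xeb  N=0 Z=0
after  1: r0=0x64 r1=0x20 r2=0xab r3=0xd7 r4=0xeb  N=1 Z=0
after  2: r0=0x64 r1=0xcb r2=0xab r3=0xd7 r4=0xeb  N=1 Z=0
after  3: r0=0xb6 r1=0xcb r2=0xab r3=0xd7 r4=0xeb  N=1 Z=0
after  4: r0=0x82 r1=0xcb r2=0xab r3=0xd7 r4=0xeb  N=1 Z=0
after  5: r0=0x82 r1=0xcb r2=0xab r3=0x49 r4=0xeb  N=0 Z=0
after  6: r0=0x82 r1=0xcb r2=0xab r3=0x49 r4=0x20  N=0 Z=0
-- IRQ taken; context saved, return-PC = 7 --

SAVED = 0xcb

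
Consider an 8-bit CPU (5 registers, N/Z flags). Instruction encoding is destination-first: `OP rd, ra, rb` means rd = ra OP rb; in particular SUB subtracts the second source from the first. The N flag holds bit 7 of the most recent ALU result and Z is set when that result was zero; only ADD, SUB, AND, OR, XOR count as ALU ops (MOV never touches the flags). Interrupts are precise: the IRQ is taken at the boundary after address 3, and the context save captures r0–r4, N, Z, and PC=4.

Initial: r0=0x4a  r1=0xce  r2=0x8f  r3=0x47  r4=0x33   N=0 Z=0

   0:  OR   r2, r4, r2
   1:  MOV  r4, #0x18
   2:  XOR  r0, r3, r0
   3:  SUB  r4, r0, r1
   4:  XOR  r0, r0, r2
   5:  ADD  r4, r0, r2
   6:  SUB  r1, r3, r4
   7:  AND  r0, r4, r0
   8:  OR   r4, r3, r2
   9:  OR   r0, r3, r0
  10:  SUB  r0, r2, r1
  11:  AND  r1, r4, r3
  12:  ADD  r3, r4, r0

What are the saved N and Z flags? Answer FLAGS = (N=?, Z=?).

after  0: r0=0x4a r1=0xce r2=0xbf r3=0x47 r4=0x33  N=1 Z=0
after  1: r0=0x4a r1=0xce r2=0xbf r3=0x47 r4=0x18  N=1 Z=0
after  2: r0=0x0d r1=0xce r2=0xbf r3=0x47 r4=0x18  N=0 Z=0
after  3: r0=0x0d r1=0xce r2=0xbf r3=0x47 r4=0x3f  N=0 Z=0
-- IRQ taken; context saved, return-PC = 4 --

FLAGS = (N=0, Z=0)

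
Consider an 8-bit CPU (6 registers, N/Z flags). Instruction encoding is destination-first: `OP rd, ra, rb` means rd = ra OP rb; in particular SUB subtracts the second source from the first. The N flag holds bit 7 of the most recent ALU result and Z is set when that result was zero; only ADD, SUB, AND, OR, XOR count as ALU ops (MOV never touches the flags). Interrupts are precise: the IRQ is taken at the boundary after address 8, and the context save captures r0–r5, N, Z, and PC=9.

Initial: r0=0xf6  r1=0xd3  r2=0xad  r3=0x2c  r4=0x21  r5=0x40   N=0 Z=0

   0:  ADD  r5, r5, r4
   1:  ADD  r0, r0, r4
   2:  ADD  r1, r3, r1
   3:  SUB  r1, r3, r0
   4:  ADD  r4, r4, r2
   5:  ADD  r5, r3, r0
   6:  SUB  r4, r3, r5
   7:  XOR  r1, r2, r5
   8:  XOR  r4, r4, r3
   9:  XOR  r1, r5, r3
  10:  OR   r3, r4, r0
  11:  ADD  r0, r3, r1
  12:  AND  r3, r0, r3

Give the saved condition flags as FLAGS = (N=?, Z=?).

FLAGS = (N=1, Z=0)

after  0: r0=0xf6 r1=0xd3 r2=0xad r3=0x2c r4=0x21 r5=0x61  N=0 Z=0
after  1: r0=0x17 r1=0xd3 r2=0xad r3=0x2c r4=0x21 r5=0x61  N=0 Z=0
after  2: r0=0x17 r1=0xff r2=0xad r3=0x2c r4=0x21 r5=0x61  N=1 Z=0
after  3: r0=0x17 r1=0x15 r2=0xad r3=0x2c r4=0x21 r5=0x61  N=0 Z=0
after  4: r0=0x17 r1=0x15 r2=0xad r3=0x2c r4=0xce r5=0x61  N=1 Z=0
after  5: r0=0x17 r1=0x15 r2=0xad r3=0x2c r4=0xce r5=0x43  N=0 Z=0
after  6: r0=0x17 r1=0x15 r2=0xad r3=0x2c r4=0xe9 r5=0x43  N=1 Z=0
after  7: r0=0x17 r1=0xee r2=0xad r3=0x2c r4=0xe9 r5=0x43  N=1 Z=0
after  8: r0=0x17 r1=0xee r2=0xad r3=0x2c r4=0xc5 r5=0x43  N=1 Z=0
-- IRQ taken; context saved, return-PC = 9 --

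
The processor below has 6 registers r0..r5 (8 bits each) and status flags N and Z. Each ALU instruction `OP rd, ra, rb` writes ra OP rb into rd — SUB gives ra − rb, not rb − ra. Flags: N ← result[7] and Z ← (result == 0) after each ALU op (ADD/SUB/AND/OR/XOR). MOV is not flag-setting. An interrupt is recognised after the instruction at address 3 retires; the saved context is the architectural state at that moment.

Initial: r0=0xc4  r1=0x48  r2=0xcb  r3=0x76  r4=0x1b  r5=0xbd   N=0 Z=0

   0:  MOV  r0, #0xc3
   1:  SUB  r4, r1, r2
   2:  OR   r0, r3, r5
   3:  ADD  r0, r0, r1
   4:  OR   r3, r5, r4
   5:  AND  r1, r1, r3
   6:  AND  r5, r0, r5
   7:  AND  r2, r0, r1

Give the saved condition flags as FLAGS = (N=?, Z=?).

FLAGS = (N=0, Z=0)

after  0: r0=0xc3 r1=0x48 r2=0xcb r3=0x76 r4=0x1b r5=0xbd  N=0 Z=0
after  1: r0=0xc3 r1=0x48 r2=0xcb r3=0x76 r4=0x7d r5=0xbd  N=0 Z=0
after  2: r0=0xff r1=0x48 r2=0xcb r3=0x76 r4=0x7d r5=0xbd  N=1 Z=0
after  3: r0=0x47 r1=0x48 r2=0xcb r3=0x76 r4=0x7d r5=0xbd  N=0 Z=0
-- IRQ taken; context saved, return-PC = 4 --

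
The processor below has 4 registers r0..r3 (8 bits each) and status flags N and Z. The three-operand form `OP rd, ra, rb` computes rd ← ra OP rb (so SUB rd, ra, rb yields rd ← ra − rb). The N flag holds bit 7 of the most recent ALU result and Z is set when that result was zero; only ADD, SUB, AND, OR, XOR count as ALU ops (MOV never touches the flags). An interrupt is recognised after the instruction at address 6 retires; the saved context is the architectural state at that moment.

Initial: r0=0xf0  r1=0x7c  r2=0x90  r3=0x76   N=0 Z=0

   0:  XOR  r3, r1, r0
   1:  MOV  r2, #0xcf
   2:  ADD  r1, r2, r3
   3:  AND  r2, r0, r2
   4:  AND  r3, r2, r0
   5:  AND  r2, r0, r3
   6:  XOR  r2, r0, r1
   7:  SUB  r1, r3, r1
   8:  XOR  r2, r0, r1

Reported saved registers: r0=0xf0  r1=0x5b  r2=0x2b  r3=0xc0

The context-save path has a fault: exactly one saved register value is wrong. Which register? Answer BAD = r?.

after  0: r0=0xf0 r1=0x7c r2=0x90 r3=0x8c  N=1 Z=0
after  1: r0=0xf0 r1=0x7c r2=0xcf r3=0x8c  N=1 Z=0
after  2: r0=0xf0 r1=0x5b r2=0xcf r3=0x8c  N=0 Z=0
after  3: r0=0xf0 r1=0x5b r2=0xc0 r3=0x8c  N=1 Z=0
after  4: r0=0xf0 r1=0x5b r2=0xc0 r3=0xc0  N=1 Z=0
after  5: r0=0xf0 r1=0x5b r2=0xc0 r3=0xc0  N=1 Z=0
after  6: r0=0xf0 r1=0x5b r2=0xab r3=0xc0  N=1 Z=0
-- IRQ taken; context saved, return-PC = 7 --
mismatch: r2: reported 0x2b vs actual 0xab

BAD = r2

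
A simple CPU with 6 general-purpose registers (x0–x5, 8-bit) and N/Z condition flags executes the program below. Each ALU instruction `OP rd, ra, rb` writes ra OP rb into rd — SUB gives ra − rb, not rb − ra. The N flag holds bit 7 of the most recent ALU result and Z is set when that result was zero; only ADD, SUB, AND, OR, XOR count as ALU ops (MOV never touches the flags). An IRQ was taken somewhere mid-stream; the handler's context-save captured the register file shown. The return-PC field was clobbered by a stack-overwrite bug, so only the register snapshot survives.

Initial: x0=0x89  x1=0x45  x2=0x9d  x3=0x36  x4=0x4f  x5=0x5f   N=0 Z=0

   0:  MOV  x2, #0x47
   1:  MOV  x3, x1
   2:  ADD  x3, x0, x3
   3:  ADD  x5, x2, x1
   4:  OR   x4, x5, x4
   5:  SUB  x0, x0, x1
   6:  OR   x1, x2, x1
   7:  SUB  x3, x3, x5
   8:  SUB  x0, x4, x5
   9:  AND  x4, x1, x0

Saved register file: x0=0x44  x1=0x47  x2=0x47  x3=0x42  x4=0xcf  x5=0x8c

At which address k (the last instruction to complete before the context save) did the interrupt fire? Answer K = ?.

K = 7

after  0: x0=0x89 x1=0x45 x2=0x47 x3=0x36 x4=0x4f x5=0x5f  N=0 Z=0
after  1: x0=0x89 x1=0x45 x2=0x47 x3=0x45 x4=0x4f x5=0x5f  N=0 Z=0
after  2: x0=0x89 x1=0x45 x2=0x47 x3=0xce x4=0x4f x5=0x5f  N=1 Z=0
after  3: x0=0x89 x1=0x45 x2=0x47 x3=0xce x4=0x4f x5=0x8c  N=1 Z=0
after  4: x0=0x89 x1=0x45 x2=0x47 x3=0xce x4=0xcf x5=0x8c  N=1 Z=0
after  5: x0=0x44 x1=0x45 x2=0x47 x3=0xce x4=0xcf x5=0x8c  N=0 Z=0
after  6: x0=0x44 x1=0x47 x2=0x47 x3=0xce x4=0xcf x5=0x8c  N=0 Z=0
after  7: x0=0x44 x1=0x47 x2=0x47 x3=0x42 x4=0xcf x5=0x8c  N=0 Z=0
-- IRQ taken; context saved, return-PC = 8 --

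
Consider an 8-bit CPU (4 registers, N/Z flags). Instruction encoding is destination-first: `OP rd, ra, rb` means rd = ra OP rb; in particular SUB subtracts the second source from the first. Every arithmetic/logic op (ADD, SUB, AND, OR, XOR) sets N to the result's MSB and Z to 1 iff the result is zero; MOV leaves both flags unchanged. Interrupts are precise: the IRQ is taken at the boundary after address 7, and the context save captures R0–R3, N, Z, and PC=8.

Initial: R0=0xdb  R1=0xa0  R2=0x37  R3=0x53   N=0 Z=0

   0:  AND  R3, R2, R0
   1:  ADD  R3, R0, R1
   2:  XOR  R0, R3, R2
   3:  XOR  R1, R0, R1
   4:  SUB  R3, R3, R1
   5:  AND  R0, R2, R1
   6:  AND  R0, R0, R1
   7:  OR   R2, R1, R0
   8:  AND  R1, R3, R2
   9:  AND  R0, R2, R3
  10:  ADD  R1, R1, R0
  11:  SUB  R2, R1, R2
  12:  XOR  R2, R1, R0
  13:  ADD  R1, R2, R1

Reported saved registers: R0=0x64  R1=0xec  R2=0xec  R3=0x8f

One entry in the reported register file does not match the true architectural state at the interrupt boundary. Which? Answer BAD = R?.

after  0: R0=0xdb R1=0xa0 R2=0x37 R3=0x13  N=0 Z=0
after  1: R0=0xdb R1=0xa0 R2=0x37 R3=0x7b  N=0 Z=0
after  2: R0=0x4c R1=0xa0 R2=0x37 R3=0x7b  N=0 Z=0
after  3: R0=0x4c R1=0xec R2=0x37 R3=0x7b  N=1 Z=0
after  4: R0=0x4c R1=0xec R2=0x37 R3=0x8f  N=1 Z=0
after  5: R0=0x24 R1=0xec R2=0x37 R3=0x8f  N=0 Z=0
after  6: R0=0x24 R1=0xec R2=0x37 R3=0x8f  N=0 Z=0
after  7: R0=0x24 R1=0xec R2=0xec R3=0x8f  N=1 Z=0
-- IRQ taken; context saved, return-PC = 8 --
mismatch: R0: reported 0x64 vs actual 0x24

BAD = R0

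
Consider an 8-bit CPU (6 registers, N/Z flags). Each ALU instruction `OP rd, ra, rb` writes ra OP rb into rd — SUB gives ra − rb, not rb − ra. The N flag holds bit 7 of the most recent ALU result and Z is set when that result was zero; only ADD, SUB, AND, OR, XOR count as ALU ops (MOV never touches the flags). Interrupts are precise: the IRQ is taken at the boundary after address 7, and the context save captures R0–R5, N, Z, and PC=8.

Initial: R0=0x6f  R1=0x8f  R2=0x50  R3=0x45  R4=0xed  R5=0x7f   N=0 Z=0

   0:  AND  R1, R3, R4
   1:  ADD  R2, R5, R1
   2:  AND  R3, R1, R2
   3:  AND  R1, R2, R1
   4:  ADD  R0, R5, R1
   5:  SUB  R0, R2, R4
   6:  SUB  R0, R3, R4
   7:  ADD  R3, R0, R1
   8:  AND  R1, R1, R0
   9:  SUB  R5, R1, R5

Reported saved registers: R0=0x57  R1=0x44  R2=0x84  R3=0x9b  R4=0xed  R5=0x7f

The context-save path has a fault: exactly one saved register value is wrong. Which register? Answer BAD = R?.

BAD = R2

after  0: R0=0x6f R1=0x45 R2=0x50 R3=0x45 R4=0xed R5=0x7f  N=0 Z=0
after  1: R0=0x6f R1=0x45 R2=0xc4 R3=0x45 R4=0xed R5=0x7f  N=1 Z=0
after  2: R0=0x6f R1=0x45 R2=0xc4 R3=0x44 R4=0xed R5=0x7f  N=0 Z=0
after  3: R0=0x6f R1=0x44 R2=0xc4 R3=0x44 R4=0xed R5=0x7f  N=0 Z=0
after  4: R0=0xc3 R1=0x44 R2=0xc4 R3=0x44 R4=0xed R5=0x7f  N=1 Z=0
after  5: R0=0xd7 R1=0x44 R2=0xc4 R3=0x44 R4=0xed R5=0x7f  N=1 Z=0
after  6: R0=0x57 R1=0x44 R2=0xc4 R3=0x44 R4=0xed R5=0x7f  N=0 Z=0
after  7: R0=0x57 R1=0x44 R2=0xc4 R3=0x9b R4=0xed R5=0x7f  N=1 Z=0
-- IRQ taken; context saved, return-PC = 8 --
mismatch: R2: reported 0x84 vs actual 0xc4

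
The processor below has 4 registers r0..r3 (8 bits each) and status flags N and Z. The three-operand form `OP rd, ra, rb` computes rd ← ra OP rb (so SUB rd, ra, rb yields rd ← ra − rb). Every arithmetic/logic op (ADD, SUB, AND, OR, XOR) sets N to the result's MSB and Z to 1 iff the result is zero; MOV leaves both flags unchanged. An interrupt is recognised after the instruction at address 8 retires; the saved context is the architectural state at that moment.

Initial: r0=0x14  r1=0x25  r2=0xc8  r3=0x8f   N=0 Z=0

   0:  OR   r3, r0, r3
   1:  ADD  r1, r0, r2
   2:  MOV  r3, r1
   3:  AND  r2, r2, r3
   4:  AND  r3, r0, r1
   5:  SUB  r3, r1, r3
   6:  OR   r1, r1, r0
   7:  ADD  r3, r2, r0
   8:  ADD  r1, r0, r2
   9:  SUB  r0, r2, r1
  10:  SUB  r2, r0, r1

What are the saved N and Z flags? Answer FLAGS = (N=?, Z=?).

after  0: r0=0x14 r1=0x25 r2=0xc8 r3=0x9f  N=1 Z=0
after  1: r0=0x14 r1=0xdc r2=0xc8 r3=0x9f  N=1 Z=0
after  2: r0=0x14 r1=0xdc r2=0xc8 r3=0xdc  N=1 Z=0
after  3: r0=0x14 r1=0xdc r2=0xc8 r3=0xdc  N=1 Z=0
after  4: r0=0x14 r1=0xdc r2=0xc8 r3=0x14  N=0 Z=0
after  5: r0=0x14 r1=0xdc r2=0xc8 r3=0xc8  N=1 Z=0
after  6: r0=0x14 r1=0xdc r2=0xc8 r3=0xc8  N=1 Z=0
after  7: r0=0x14 r1=0xdc r2=0xc8 r3=0xdc  N=1 Z=0
after  8: r0=0x14 r1=0xdc r2=0xc8 r3=0xdc  N=1 Z=0
-- IRQ taken; context saved, return-PC = 9 --

FLAGS = (N=1, Z=0)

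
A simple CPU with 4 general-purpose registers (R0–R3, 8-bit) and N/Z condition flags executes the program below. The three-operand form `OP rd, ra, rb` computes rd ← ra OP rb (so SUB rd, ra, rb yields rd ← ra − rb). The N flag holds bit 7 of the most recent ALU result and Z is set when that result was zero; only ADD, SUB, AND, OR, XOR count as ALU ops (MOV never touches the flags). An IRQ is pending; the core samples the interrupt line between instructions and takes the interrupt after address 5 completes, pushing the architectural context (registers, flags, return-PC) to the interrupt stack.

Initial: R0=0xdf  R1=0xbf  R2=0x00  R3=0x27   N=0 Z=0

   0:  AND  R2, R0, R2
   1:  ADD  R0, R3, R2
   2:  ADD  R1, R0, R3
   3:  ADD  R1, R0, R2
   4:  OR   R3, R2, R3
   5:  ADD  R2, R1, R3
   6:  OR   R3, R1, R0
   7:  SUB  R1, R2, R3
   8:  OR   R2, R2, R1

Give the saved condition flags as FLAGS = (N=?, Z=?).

FLAGS = (N=0, Z=0)

after  0: R0=0xdf R1=0xbf R2=0x00 R3=0x27  N=0 Z=1
after  1: R0=0x27 R1=0xbf R2=0x00 R3=0x27  N=0 Z=0
after  2: R0=0x27 R1=0x4e R2=0x00 R3=0x27  N=0 Z=0
after  3: R0=0x27 R1=0x27 R2=0x00 R3=0x27  N=0 Z=0
after  4: R0=0x27 R1=0x27 R2=0x00 R3=0x27  N=0 Z=0
after  5: R0=0x27 R1=0x27 R2=0x4e R3=0x27  N=0 Z=0
-- IRQ taken; context saved, return-PC = 6 --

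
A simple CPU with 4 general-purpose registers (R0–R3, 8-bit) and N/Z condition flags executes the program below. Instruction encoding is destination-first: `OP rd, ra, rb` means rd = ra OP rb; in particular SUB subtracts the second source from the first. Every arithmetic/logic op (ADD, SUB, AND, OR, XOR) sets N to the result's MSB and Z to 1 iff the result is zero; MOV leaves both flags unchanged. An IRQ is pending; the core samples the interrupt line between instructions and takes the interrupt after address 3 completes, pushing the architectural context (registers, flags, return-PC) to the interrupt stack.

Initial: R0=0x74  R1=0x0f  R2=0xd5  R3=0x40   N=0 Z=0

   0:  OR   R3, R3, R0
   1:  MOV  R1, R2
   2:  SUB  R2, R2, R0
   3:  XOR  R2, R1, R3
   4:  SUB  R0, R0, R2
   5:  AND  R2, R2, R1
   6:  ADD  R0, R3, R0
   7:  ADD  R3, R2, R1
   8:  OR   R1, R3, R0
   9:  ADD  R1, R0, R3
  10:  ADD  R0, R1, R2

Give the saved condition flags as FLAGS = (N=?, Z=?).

after  0: R0=0x74 R1=0x0f R2=0xd5 R3=0x74  N=0 Z=0
after  1: R0=0x74 R1=0xd5 R2=0xd5 R3=0x74  N=0 Z=0
after  2: R0=0x74 R1=0xd5 R2=0x61 R3=0x74  N=0 Z=0
after  3: R0=0x74 R1=0xd5 R2=0xa1 R3=0x74  N=1 Z=0
-- IRQ taken; context saved, return-PC = 4 --

FLAGS = (N=1, Z=0)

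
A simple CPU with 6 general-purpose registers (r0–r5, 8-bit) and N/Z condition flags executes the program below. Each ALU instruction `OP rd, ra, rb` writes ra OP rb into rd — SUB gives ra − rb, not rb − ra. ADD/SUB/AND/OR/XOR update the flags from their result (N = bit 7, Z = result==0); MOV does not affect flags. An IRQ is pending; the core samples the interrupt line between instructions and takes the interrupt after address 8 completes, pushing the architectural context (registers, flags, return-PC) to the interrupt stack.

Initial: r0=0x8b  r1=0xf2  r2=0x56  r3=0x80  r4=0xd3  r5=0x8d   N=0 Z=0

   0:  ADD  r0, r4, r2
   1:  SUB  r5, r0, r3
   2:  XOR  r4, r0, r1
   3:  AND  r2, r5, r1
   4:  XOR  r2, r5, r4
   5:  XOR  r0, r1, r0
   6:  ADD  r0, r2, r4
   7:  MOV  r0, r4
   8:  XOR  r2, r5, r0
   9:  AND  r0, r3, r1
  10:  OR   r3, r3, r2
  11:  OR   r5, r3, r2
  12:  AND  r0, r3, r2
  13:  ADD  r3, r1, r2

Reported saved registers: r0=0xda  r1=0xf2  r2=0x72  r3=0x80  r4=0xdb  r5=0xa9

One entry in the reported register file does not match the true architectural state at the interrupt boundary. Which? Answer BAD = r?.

BAD = r0

after  0: r0=0x29 r1=0xf2 r2=0x56 r3=0x80 r4=0xd3 r5=0x8d  N=0 Z=0
after  1: r0=0x29 r1=0xf2 r2=0x56 r3=0x80 r4=0xd3 r5=0xa9  N=1 Z=0
after  2: r0=0x29 r1=0xf2 r2=0x56 r3=0x80 r4=0xdb r5=0xa9  N=1 Z=0
after  3: r0=0x29 r1=0xf2 r2=0xa0 r3=0x80 r4=0xdb r5=0xa9  N=1 Z=0
after  4: r0=0x29 r1=0xf2 r2=0x72 r3=0x80 r4=0xdb r5=0xa9  N=0 Z=0
after  5: r0=0xdb r1=0xf2 r2=0x72 r3=0x80 r4=0xdb r5=0xa9  N=1 Z=0
after  6: r0=0x4d r1=0xf2 r2=0x72 r3=0x80 r4=0xdb r5=0xa9  N=0 Z=0
after  7: r0=0xdb r1=0xf2 r2=0x72 r3=0x80 r4=0xdb r5=0xa9  N=0 Z=0
after  8: r0=0xdb r1=0xf2 r2=0x72 r3=0x80 r4=0xdb r5=0xa9  N=0 Z=0
-- IRQ taken; context saved, return-PC = 9 --
mismatch: r0: reported 0xda vs actual 0xdb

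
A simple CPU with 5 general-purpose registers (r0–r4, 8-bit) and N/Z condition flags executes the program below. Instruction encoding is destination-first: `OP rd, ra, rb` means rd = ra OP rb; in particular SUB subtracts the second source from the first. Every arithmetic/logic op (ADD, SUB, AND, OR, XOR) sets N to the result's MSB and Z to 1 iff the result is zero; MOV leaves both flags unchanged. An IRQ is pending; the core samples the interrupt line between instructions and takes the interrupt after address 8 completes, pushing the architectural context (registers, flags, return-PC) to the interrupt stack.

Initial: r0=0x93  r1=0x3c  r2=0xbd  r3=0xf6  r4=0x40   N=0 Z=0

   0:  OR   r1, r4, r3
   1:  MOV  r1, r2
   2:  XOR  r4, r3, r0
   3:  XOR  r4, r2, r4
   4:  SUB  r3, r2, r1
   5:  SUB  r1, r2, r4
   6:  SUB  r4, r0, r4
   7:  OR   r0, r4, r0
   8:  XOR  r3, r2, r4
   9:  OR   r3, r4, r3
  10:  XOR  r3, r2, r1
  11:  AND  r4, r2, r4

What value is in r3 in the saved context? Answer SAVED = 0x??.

SAVED = 0x06

after  0: r0=0x93 r1=0xf6 r2=0xbd r3=0xf6 r4=0x40  N=1 Z=0
after  1: r0=0x93 r1=0xbd r2=0xbd r3=0xf6 r4=0x40  N=1 Z=0
after  2: r0=0x93 r1=0xbd r2=0xbd r3=0xf6 r4=0x65  N=0 Z=0
after  3: r0=0x93 r1=0xbd r2=0xbd r3=0xf6 r4=0xd8  N=1 Z=0
after  4: r0=0x93 r1=0xbd r2=0xbd r3=0x00 r4=0xd8  N=0 Z=1
after  5: r0=0x93 r1=0xe5 r2=0xbd r3=0x00 r4=0xd8  N=1 Z=0
after  6: r0=0x93 r1=0xe5 r2=0xbd r3=0x00 r4=0xbb  N=1 Z=0
after  7: r0=0xbb r1=0xe5 r2=0xbd r3=0x00 r4=0xbb  N=1 Z=0
after  8: r0=0xbb r1=0xe5 r2=0xbd r3=0x06 r4=0xbb  N=0 Z=0
-- IRQ taken; context saved, return-PC = 9 --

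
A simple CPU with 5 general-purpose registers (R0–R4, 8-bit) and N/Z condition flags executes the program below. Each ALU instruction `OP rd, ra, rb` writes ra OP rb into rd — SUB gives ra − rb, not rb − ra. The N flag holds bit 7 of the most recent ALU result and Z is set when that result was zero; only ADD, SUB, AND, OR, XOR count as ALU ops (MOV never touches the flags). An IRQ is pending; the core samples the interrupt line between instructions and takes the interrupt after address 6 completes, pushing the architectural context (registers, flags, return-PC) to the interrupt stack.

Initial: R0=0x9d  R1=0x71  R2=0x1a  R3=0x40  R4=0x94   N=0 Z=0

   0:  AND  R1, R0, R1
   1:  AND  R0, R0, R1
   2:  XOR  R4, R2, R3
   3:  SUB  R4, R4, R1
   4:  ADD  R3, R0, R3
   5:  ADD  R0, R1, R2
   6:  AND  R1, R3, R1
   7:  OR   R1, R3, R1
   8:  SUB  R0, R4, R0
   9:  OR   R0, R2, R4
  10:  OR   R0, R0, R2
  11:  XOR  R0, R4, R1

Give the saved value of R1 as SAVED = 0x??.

SAVED = 0x11

after  0: R0=0x9d R1=0x11 R2=0x1a R3=0x40 R4=0x94  N=0 Z=0
after  1: R0=0x11 R1=0x11 R2=0x1a R3=0x40 R4=0x94  N=0 Z=0
after  2: R0=0x11 R1=0x11 R2=0x1a R3=0x40 R4=0x5a  N=0 Z=0
after  3: R0=0x11 R1=0x11 R2=0x1a R3=0x40 R4=0x49  N=0 Z=0
after  4: R0=0x11 R1=0x11 R2=0x1a R3=0x51 R4=0x49  N=0 Z=0
after  5: R0=0x2b R1=0x11 R2=0x1a R3=0x51 R4=0x49  N=0 Z=0
after  6: R0=0x2b R1=0x11 R2=0x1a R3=0x51 R4=0x49  N=0 Z=0
-- IRQ taken; context saved, return-PC = 7 --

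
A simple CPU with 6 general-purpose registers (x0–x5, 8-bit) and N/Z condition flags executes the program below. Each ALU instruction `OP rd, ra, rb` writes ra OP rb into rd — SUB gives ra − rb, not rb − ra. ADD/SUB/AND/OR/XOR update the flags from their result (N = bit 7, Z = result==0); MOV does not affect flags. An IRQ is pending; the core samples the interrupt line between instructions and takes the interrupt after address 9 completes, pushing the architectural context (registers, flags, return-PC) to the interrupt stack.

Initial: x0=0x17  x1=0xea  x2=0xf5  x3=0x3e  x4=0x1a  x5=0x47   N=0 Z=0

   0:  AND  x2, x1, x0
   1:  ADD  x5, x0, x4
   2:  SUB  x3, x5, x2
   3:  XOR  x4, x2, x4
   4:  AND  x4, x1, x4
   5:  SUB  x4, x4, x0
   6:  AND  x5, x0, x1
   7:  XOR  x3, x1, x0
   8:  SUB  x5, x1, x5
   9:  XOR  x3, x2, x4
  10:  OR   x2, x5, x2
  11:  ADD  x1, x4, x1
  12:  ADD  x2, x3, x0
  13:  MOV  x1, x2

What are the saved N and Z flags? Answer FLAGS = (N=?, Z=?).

FLAGS = (N=1, Z=0)

after  0: x0=0x17 x1=0xea x2=0x02 x3=0x3e x4=0x1a x5=0x47  N=0 Z=0
after  1: x0=0x17 x1=0xea x2=0x02 x3=0x3e x4=0x1a x5=0x31  N=0 Z=0
after  2: x0=0x17 x1=0xea x2=0x02 x3=0x2f x4=0x1a x5=0x31  N=0 Z=0
after  3: x0=0x17 x1=0xea x2=0x02 x3=0x2f x4=0x18 x5=0x31  N=0 Z=0
after  4: x0=0x17 x1=0xea x2=0x02 x3=0x2f x4=0x08 x5=0x31  N=0 Z=0
after  5: x0=0x17 x1=0xea x2=0x02 x3=0x2f x4=0xf1 x5=0x31  N=1 Z=0
after  6: x0=0x17 x1=0xea x2=0x02 x3=0x2f x4=0xf1 x5=0x02  N=0 Z=0
after  7: x0=0x17 x1=0xea x2=0x02 x3=0xfd x4=0xf1 x5=0x02  N=1 Z=0
after  8: x0=0x17 x1=0xea x2=0x02 x3=0xfd x4=0xf1 x5=0xe8  N=1 Z=0
after  9: x0=0x17 x1=0xea x2=0x02 x3=0xf3 x4=0xf1 x5=0xe8  N=1 Z=0
-- IRQ taken; context saved, return-PC = 10 --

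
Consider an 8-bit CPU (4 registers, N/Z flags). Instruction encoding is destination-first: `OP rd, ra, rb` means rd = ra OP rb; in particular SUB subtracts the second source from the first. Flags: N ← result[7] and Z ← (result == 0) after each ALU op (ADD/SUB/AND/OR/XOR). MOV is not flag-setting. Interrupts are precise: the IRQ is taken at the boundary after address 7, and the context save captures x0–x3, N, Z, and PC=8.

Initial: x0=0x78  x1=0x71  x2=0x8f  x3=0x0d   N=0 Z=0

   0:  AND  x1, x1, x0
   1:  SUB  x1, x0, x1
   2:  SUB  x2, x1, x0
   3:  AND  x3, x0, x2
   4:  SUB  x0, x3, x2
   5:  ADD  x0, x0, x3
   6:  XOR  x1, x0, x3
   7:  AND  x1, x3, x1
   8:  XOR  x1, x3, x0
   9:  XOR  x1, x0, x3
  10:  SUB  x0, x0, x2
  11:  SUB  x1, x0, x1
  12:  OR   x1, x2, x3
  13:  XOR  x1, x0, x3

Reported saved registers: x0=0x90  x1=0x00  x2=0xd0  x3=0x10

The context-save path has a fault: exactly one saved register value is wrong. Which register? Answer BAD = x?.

BAD = x2

after  0: x0=0x78 x1=0x70 x2=0x8f x3=0x0d  N=0 Z=0
after  1: x0=0x78 x1=0x08 x2=0x8f x3=0x0d  N=0 Z=0
after  2: x0=0x78 x1=0x08 x2=0x90 x3=0x0d  N=1 Z=0
after  3: x0=0x78 x1=0x08 x2=0x90 x3=0x10  N=0 Z=0
after  4: x0=0x80 x1=0x08 x2=0x90 x3=0x10  N=1 Z=0
after  5: x0=0x90 x1=0x08 x2=0x90 x3=0x10  N=1 Z=0
after  6: x0=0x90 x1=0x80 x2=0x90 x3=0x10  N=1 Z=0
after  7: x0=0x90 x1=0x00 x2=0x90 x3=0x10  N=0 Z=1
-- IRQ taken; context saved, return-PC = 8 --
mismatch: x2: reported 0xd0 vs actual 0x90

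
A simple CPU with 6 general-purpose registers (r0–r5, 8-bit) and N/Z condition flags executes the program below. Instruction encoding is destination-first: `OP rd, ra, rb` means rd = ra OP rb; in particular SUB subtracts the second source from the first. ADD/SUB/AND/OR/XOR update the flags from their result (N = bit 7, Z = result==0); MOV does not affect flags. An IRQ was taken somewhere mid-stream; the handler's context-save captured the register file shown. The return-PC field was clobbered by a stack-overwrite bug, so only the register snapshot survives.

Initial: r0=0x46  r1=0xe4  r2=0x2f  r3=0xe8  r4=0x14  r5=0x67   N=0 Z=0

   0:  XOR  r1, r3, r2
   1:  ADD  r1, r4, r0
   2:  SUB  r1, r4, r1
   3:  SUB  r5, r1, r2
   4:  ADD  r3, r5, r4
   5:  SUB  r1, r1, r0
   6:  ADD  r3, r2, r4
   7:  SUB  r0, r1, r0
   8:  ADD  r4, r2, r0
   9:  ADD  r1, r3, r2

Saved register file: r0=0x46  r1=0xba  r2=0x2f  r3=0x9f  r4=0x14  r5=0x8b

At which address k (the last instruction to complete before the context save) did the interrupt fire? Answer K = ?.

after  0: r0=0x46 r1=0xc7 r2=0x2f r3=0xe8 r4=0x14 r5=0x67  N=1 Z=0
after  1: r0=0x46 r1=0x5a r2=0x2f r3=0xe8 r4=0x14 r5=0x67  N=0 Z=0
after  2: r0=0x46 r1=0xba r2=0x2f r3=0xe8 r4=0x14 r5=0x67  N=1 Z=0
after  3: r0=0x46 r1=0xba r2=0x2f r3=0xe8 r4=0x14 r5=0x8b  N=1 Z=0
after  4: r0=0x46 r1=0xba r2=0x2f r3=0x9f r4=0x14 r5=0x8b  N=1 Z=0
-- IRQ taken; context saved, return-PC = 5 --

K = 4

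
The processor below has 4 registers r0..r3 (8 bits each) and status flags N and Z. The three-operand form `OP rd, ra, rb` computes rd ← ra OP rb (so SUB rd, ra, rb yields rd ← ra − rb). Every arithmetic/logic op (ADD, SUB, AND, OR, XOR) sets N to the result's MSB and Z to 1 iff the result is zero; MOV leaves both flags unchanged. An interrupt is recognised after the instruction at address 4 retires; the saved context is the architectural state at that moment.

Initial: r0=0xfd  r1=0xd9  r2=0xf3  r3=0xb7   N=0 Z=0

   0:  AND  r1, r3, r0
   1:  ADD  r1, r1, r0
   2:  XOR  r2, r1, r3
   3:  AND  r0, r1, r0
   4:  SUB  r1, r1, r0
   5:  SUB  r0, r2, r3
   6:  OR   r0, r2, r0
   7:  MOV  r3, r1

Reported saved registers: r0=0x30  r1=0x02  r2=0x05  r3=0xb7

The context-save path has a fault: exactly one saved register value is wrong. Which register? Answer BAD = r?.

BAD = r0

after  0: r0=0xfd r1=0xb5 r2=0xf3 r3=0xb7  N=1 Z=0
after  1: r0=0xfd r1=0xb2 r2=0xf3 r3=0xb7  N=1 Z=0
after  2: r0=0xfd r1=0xb2 r2=0x05 r3=0xb7  N=0 Z=0
after  3: r0=0xb0 r1=0xb2 r2=0x05 r3=0xb7  N=1 Z=0
after  4: r0=0xb0 r1=0x02 r2=0x05 r3=0xb7  N=0 Z=0
-- IRQ taken; context saved, return-PC = 5 --
mismatch: r0: reported 0x30 vs actual 0xb0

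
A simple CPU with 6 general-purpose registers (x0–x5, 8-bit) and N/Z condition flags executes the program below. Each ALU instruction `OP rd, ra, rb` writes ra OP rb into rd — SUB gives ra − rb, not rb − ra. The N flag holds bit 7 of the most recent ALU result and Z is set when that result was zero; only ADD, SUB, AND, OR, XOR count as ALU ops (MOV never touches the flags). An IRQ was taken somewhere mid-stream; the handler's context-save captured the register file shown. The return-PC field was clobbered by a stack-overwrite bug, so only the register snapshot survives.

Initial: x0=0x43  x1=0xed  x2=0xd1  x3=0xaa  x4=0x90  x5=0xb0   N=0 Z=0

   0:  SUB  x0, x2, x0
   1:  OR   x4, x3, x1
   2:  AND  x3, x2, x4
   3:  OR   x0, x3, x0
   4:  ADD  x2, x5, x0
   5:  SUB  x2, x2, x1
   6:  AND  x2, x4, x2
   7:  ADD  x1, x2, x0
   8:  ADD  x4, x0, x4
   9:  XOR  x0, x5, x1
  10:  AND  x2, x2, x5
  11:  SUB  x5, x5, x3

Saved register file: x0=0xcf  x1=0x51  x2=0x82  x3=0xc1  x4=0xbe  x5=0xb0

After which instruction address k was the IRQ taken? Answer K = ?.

after  0: x0=0x8e x1=0xed x2=0xd1 x3=0xaa x4=0x90 x5=0xb0  N=1 Z=0
after  1: x0=0x8e x1=0xed x2=0xd1 x3=0xaa x4=0xef x5=0xb0  N=1 Z=0
after  2: x0=0x8e x1=0xed x2=0xd1 x3=0xc1 x4=0xef x5=0xb0  N=1 Z=0
after  3: x0=0xcf x1=0xed x2=0xd1 x3=0xc1 x4=0xef x5=0xb0  N=1 Z=0
after  4: x0=0xcf x1=0xed x2=0x7f x3=0xc1 x4=0xef x5=0xb0  N=0 Z=0
after  5: x0=0xcf x1=0xed x2=0x92 x3=0xc1 x4=0xef x5=0xb0  N=1 Z=0
after  6: x0=0xcf x1=0xed x2=0x82 x3=0xc1 x4=0xef x5=0xb0  N=1 Z=0
after  7: x0=0xcf x1=0x51 x2=0x82 x3=0xc1 x4=0xef x5=0xb0  N=0 Z=0
after  8: x0=0xcf x1=0x51 x2=0x82 x3=0xc1 x4=0xbe x5=0xb0  N=1 Z=0
-- IRQ taken; context saved, return-PC = 9 --

K = 8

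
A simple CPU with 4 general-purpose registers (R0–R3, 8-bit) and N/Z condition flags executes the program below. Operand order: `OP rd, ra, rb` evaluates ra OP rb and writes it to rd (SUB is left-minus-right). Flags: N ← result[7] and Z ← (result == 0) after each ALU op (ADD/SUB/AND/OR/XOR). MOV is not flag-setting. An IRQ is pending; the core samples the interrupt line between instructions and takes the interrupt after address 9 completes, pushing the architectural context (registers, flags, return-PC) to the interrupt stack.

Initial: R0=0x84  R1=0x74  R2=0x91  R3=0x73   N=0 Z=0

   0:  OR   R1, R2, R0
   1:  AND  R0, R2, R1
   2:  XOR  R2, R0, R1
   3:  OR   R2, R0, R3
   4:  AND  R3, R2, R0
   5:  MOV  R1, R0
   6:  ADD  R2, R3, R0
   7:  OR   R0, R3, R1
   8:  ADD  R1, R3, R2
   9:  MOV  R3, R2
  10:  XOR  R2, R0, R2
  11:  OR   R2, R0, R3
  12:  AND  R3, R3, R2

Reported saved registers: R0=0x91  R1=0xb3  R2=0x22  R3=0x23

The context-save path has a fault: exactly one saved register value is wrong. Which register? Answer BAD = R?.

BAD = R3

after  0: R0=0x84 R1=0x95 R2=0x91 R3=0x73  N=1 Z=0
after  1: R0=0x91 R1=0x95 R2=0x91 R3=0x73  N=1 Z=0
after  2: R0=0x91 R1=0x95 R2=0x04 R3=0x73  N=0 Z=0
after  3: R0=0x91 R1=0x95 R2=0xf3 R3=0x73  N=1 Z=0
after  4: R0=0x91 R1=0x95 R2=0xf3 R3=0x91  N=1 Z=0
after  5: R0=0x91 R1=0x91 R2=0xf3 R3=0x91  N=1 Z=0
after  6: R0=0x91 R1=0x91 R2=0x22 R3=0x91  N=0 Z=0
after  7: R0=0x91 R1=0x91 R2=0x22 R3=0x91  N=1 Z=0
after  8: R0=0x91 R1=0xb3 R2=0x22 R3=0x91  N=1 Z=0
after  9: R0=0x91 R1=0xb3 R2=0x22 R3=0x22  N=1 Z=0
-- IRQ taken; context saved, return-PC = 10 --
mismatch: R3: reported 0x23 vs actual 0x22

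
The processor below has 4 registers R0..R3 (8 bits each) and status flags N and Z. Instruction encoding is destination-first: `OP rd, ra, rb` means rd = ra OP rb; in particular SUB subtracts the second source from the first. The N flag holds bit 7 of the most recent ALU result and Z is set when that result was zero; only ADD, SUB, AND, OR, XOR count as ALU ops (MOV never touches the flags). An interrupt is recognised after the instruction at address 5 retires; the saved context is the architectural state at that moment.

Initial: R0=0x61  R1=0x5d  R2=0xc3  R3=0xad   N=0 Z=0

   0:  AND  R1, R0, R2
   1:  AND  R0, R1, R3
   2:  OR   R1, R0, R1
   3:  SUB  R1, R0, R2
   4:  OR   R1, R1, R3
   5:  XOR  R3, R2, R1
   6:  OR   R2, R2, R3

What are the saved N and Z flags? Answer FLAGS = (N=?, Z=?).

after  0: R0=0x61 R1=0x41 R2=0xc3 R3=0xad  N=0 Z=0
after  1: R0=0x01 R1=0x41 R2=0xc3 R3=0xad  N=0 Z=0
after  2: R0=0x01 R1=0x41 R2=0xc3 R3=0xad  N=0 Z=0
after  3: R0=0x01 R1=0x3e R2=0xc3 R3=0xad  N=0 Z=0
after  4: R0=0x01 R1=0xbf R2=0xc3 R3=0xad  N=1 Z=0
after  5: R0=0x01 R1=0xbf R2=0xc3 R3=0x7c  N=0 Z=0
-- IRQ taken; context saved, return-PC = 6 --

FLAGS = (N=0, Z=0)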